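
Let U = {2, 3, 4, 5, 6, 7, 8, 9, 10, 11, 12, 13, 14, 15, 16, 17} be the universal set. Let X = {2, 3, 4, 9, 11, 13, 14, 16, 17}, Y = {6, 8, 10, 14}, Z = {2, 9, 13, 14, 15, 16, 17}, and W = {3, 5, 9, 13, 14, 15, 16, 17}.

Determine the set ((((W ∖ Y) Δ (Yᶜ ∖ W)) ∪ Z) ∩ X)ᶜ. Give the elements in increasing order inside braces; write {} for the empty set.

{5, 6, 7, 8, 10, 12, 15}

W ∖ Y = {3, 5, 9, 13, 15, 16, 17}
Yᶜ = {2, 3, 4, 5, 7, 9, 11, 12, 13, 15, 16, 17}
Yᶜ ∖ W = {2, 4, 7, 11, 12}
(W ∖ Y) Δ (Yᶜ ∖ W) = {2, 3, 4, 5, 7, 9, 11, 12, 13, 15, 16, 17}
((W ∖ Y) Δ (Yᶜ ∖ W)) ∪ Z = {2, 3, 4, 5, 7, 9, 11, 12, 13, 14, 15, 16, 17}
(((W ∖ Y) Δ (Yᶜ ∖ W)) ∪ Z) ∩ X = {2, 3, 4, 9, 11, 13, 14, 16, 17}
((((W ∖ Y) Δ (Yᶜ ∖ W)) ∪ Z) ∩ X)ᶜ = {5, 6, 7, 8, 10, 12, 15}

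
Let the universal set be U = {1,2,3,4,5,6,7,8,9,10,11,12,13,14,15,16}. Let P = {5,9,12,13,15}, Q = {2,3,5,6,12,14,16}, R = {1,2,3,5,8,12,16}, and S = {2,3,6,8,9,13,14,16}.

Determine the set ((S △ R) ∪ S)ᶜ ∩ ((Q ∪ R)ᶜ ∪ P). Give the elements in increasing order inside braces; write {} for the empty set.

{4,7,10,11,15}

S △ R = {1,5,6,9,12,13,14}
(S △ R) ∪ S = {1,2,3,5,6,8,9,12,13,14,16}
((S △ R) ∪ S)ᶜ = {4,7,10,11,15}
Q ∪ R = {1,2,3,5,6,8,12,14,16}
(Q ∪ R)ᶜ = {4,7,9,10,11,13,15}
(Q ∪ R)ᶜ ∪ P = {4,5,7,9,10,11,12,13,15}
((S △ R) ∪ S)ᶜ ∩ ((Q ∪ R)ᶜ ∪ P) = {4,7,10,11,15}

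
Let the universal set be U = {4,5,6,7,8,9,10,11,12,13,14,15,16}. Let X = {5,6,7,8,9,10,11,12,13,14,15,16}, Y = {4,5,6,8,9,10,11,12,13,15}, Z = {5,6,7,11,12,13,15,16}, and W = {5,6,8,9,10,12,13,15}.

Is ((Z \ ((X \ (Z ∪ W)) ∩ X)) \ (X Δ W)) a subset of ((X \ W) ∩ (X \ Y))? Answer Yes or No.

Z ∪ W = {5,6,7,8,9,10,11,12,13,15,16}
X \ (Z ∪ W) = {14}
(X \ (Z ∪ W)) ∩ X = {14}
Z \ ((X \ (Z ∪ W)) ∩ X) = {5,6,7,11,12,13,15,16}
X Δ W = {7,11,14,16}
(Z \ ((X \ (Z ∪ W)) ∩ X)) \ (X Δ W) = {5,6,12,13,15}
X \ W = {7,11,14,16}
X \ Y = {7,14,16}
(X \ W) ∩ (X \ Y) = {7,14,16}
5 ∈ (Z \ ((X \ (Z ∪ W)) ∩ X)) \ (X Δ W) but 5 ∉ (X \ W) ∩ (X \ Y), so the inclusion fails.

No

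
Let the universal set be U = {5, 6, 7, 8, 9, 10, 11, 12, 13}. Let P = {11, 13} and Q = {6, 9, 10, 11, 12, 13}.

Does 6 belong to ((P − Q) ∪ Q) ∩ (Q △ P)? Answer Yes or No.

6 ∉ P and 6 ∈ Q, so 6 ∉ P − Q
6 ∉ (P − Q) and 6 ∈ Q, so 6 ∈ (P − Q) ∪ Q
6 ∈ Q and 6 ∉ P, so 6 ∈ Q △ P
6 ∈ ((P − Q) ∪ Q) and 6 ∈ (Q △ P), so 6 ∈ ((P − Q) ∪ Q) ∩ (Q △ P)

Yes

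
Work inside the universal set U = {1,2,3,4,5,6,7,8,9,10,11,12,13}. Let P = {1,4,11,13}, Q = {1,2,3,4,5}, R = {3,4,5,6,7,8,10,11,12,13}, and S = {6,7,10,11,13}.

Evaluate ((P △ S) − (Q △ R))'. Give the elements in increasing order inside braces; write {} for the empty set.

{1,2,3,5,6,7,8,9,10,11,12,13}

P △ S = {1,4,6,7,10}
Q △ R = {1,2,6,7,8,10,11,12,13}
(P △ S) − (Q △ R) = {4}
((P △ S) − (Q △ R))' = {1,2,3,5,6,7,8,9,10,11,12,13}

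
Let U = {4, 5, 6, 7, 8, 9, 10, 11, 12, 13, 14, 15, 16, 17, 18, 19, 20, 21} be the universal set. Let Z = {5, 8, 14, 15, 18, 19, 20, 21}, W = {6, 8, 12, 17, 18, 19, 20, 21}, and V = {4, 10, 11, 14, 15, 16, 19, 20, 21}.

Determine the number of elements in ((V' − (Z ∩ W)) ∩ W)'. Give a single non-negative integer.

15

V' = {5, 6, 7, 8, 9, 12, 13, 17, 18}
Z ∩ W = {8, 18, 19, 20, 21}
V' − (Z ∩ W) = {5, 6, 7, 9, 12, 13, 17}
(V' − (Z ∩ W)) ∩ W = {6, 12, 17}
((V' − (Z ∩ W)) ∩ W)' = {4, 5, 7, 8, 9, 10, 11, 13, 14, 15, 16, 18, 19, 20, 21}
|((V' − (Z ∩ W)) ∩ W)'| = 15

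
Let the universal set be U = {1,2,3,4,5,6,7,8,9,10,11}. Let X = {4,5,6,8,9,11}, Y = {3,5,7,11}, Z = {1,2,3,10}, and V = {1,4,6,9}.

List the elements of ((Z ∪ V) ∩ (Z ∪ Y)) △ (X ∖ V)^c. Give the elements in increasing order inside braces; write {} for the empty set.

{4,6,7,9}

Z ∪ V = {1,2,3,4,6,9,10}
Z ∪ Y = {1,2,3,5,7,10,11}
(Z ∪ V) ∩ (Z ∪ Y) = {1,2,3,10}
X ∖ V = {5,8,11}
(X ∖ V)^c = {1,2,3,4,6,7,9,10}
((Z ∪ V) ∩ (Z ∪ Y)) △ (X ∖ V)^c = {4,6,7,9}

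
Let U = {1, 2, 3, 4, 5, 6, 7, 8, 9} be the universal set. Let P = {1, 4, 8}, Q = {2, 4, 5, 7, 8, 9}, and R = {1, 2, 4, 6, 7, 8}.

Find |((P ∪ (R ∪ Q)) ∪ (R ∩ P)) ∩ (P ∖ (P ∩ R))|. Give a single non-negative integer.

R ∪ Q = {1, 2, 4, 5, 6, 7, 8, 9}
P ∪ (R ∪ Q) = {1, 2, 4, 5, 6, 7, 8, 9}
R ∩ P = {1, 4, 8}
(P ∪ (R ∪ Q)) ∪ (R ∩ P) = {1, 2, 4, 5, 6, 7, 8, 9}
P ∩ R = {1, 4, 8}
P ∖ (P ∩ R) = {}
((P ∪ (R ∪ Q)) ∪ (R ∩ P)) ∩ (P ∖ (P ∩ R)) = {}
|((P ∪ (R ∪ Q)) ∪ (R ∩ P)) ∩ (P ∖ (P ∩ R))| = 0

0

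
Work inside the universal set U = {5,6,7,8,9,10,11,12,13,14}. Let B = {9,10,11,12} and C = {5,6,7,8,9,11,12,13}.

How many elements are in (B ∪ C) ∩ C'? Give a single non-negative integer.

1

B ∪ C = {5,6,7,8,9,10,11,12,13}
C' = {10,14}
(B ∪ C) ∩ C' = {10}
|(B ∪ C) ∩ C'| = 1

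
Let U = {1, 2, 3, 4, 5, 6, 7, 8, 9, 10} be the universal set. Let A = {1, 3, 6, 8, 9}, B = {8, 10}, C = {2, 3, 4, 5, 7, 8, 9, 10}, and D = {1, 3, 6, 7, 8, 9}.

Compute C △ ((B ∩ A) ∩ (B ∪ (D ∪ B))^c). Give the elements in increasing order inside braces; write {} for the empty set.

{2, 3, 4, 5, 7, 8, 9, 10}

B ∩ A = {8}
D ∪ B = {1, 3, 6, 7, 8, 9, 10}
B ∪ (D ∪ B) = {1, 3, 6, 7, 8, 9, 10}
(B ∪ (D ∪ B))^c = {2, 4, 5}
(B ∩ A) ∩ (B ∪ (D ∪ B))^c = {}
C △ ((B ∩ A) ∩ (B ∪ (D ∪ B))^c) = {2, 3, 4, 5, 7, 8, 9, 10}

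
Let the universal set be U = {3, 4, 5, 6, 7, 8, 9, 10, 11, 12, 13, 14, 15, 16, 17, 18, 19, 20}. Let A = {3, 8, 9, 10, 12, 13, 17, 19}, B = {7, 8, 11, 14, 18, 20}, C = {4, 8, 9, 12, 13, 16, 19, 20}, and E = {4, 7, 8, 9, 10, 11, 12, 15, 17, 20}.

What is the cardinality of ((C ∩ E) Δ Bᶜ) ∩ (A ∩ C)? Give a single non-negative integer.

C ∩ E = {4, 8, 9, 12, 20}
Bᶜ = {3, 4, 5, 6, 9, 10, 12, 13, 15, 16, 17, 19}
(C ∩ E) Δ Bᶜ = {3, 5, 6, 8, 10, 13, 15, 16, 17, 19, 20}
A ∩ C = {8, 9, 12, 13, 19}
((C ∩ E) Δ Bᶜ) ∩ (A ∩ C) = {8, 13, 19}
|((C ∩ E) Δ Bᶜ) ∩ (A ∩ C)| = 3

3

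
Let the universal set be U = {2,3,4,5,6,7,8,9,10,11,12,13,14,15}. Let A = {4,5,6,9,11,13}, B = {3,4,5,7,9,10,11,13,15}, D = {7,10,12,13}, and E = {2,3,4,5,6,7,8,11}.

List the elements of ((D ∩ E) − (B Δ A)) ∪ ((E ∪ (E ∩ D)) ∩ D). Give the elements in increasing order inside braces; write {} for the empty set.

{7}

D ∩ E = {7}
B Δ A = {3,6,7,10,15}
(D ∩ E) − (B Δ A) = {}
E ∩ D = {7}
E ∪ (E ∩ D) = {2,3,4,5,6,7,8,11}
(E ∪ (E ∩ D)) ∩ D = {7}
((D ∩ E) − (B Δ A)) ∪ ((E ∪ (E ∩ D)) ∩ D) = {7}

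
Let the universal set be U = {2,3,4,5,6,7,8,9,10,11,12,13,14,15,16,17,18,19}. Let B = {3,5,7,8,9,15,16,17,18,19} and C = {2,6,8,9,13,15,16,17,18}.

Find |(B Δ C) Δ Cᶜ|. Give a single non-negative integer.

B Δ C = {2,3,5,6,7,13,19}
Cᶜ = {3,4,5,7,10,11,12,14,19}
(B Δ C) Δ Cᶜ = {2,4,6,10,11,12,13,14}
|(B Δ C) Δ Cᶜ| = 8

8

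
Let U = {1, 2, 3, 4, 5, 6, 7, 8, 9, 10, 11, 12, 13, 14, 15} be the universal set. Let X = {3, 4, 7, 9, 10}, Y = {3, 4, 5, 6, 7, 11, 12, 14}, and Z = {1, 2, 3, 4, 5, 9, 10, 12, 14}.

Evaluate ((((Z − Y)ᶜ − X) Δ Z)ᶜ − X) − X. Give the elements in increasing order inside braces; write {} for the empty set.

{5, 12, 14}

Z − Y = {1, 2, 9, 10}
(Z − Y)ᶜ = {3, 4, 5, 6, 7, 8, 11, 12, 13, 14, 15}
(Z − Y)ᶜ − X = {5, 6, 8, 11, 12, 13, 14, 15}
((Z − Y)ᶜ − X) Δ Z = {1, 2, 3, 4, 6, 8, 9, 10, 11, 13, 15}
(((Z − Y)ᶜ − X) Δ Z)ᶜ = {5, 7, 12, 14}
(((Z − Y)ᶜ − X) Δ Z)ᶜ − X = {5, 12, 14}
((((Z − Y)ᶜ − X) Δ Z)ᶜ − X) − X = {5, 12, 14}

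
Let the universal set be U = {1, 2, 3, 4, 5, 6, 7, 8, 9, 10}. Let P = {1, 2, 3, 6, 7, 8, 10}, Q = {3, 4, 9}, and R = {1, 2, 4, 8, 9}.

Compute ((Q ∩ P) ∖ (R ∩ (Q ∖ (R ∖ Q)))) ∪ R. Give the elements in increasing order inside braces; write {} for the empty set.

{1, 2, 3, 4, 8, 9}

Q ∩ P = {3}
R ∖ Q = {1, 2, 8}
Q ∖ (R ∖ Q) = {3, 4, 9}
R ∩ (Q ∖ (R ∖ Q)) = {4, 9}
(Q ∩ P) ∖ (R ∩ (Q ∖ (R ∖ Q))) = {3}
((Q ∩ P) ∖ (R ∩ (Q ∖ (R ∖ Q)))) ∪ R = {1, 2, 3, 4, 8, 9}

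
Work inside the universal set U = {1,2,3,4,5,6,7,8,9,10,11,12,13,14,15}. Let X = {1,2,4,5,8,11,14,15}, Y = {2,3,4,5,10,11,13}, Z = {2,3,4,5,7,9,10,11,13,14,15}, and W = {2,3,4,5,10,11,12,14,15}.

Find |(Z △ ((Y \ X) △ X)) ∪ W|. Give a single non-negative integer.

Y \ X = {3,10,13}
(Y \ X) △ X = {1,2,3,4,5,8,10,11,13,14,15}
Z △ ((Y \ X) △ X) = {1,7,8,9}
(Z △ ((Y \ X) △ X)) ∪ W = {1,2,3,4,5,7,8,9,10,11,12,14,15}
|(Z △ ((Y \ X) △ X)) ∪ W| = 13

13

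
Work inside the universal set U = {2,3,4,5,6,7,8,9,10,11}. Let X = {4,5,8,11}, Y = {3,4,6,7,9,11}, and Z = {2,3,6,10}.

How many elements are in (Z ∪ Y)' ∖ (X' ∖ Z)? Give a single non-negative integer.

2

Z ∪ Y = {2,3,4,6,7,9,10,11}
(Z ∪ Y)' = {5,8}
X' = {2,3,6,7,9,10}
X' ∖ Z = {7,9}
(Z ∪ Y)' ∖ (X' ∖ Z) = {5,8}
|(Z ∪ Y)' ∖ (X' ∖ Z)| = 2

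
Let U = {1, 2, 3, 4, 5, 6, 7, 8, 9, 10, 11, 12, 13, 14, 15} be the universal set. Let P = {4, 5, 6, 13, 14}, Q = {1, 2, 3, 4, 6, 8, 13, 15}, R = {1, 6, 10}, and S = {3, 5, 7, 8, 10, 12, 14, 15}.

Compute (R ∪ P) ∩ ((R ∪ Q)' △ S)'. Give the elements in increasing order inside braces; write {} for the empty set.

{1, 4, 5, 6, 13, 14}

R ∪ P = {1, 4, 5, 6, 10, 13, 14}
R ∪ Q = {1, 2, 3, 4, 6, 8, 10, 13, 15}
(R ∪ Q)' = {5, 7, 9, 11, 12, 14}
(R ∪ Q)' △ S = {3, 8, 9, 10, 11, 15}
((R ∪ Q)' △ S)' = {1, 2, 4, 5, 6, 7, 12, 13, 14}
(R ∪ P) ∩ ((R ∪ Q)' △ S)' = {1, 4, 5, 6, 13, 14}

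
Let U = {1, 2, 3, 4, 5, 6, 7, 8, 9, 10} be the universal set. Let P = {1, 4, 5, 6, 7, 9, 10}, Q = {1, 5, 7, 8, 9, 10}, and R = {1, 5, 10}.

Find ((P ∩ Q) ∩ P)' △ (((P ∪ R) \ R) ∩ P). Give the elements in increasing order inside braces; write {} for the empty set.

{2, 3, 7, 8, 9}

P ∩ Q = {1, 5, 7, 9, 10}
(P ∩ Q) ∩ P = {1, 5, 7, 9, 10}
((P ∩ Q) ∩ P)' = {2, 3, 4, 6, 8}
P ∪ R = {1, 4, 5, 6, 7, 9, 10}
(P ∪ R) \ R = {4, 6, 7, 9}
((P ∪ R) \ R) ∩ P = {4, 6, 7, 9}
((P ∩ Q) ∩ P)' △ (((P ∪ R) \ R) ∩ P) = {2, 3, 7, 8, 9}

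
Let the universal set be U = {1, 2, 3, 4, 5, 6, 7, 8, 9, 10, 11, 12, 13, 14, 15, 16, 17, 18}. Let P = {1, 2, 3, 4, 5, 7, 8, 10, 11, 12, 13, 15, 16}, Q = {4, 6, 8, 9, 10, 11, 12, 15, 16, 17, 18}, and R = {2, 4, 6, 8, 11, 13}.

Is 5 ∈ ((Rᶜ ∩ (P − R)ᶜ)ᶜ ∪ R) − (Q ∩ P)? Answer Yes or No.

5 ∉ R, so 5 ∈ Rᶜ
5 ∈ P and 5 ∉ R, so 5 ∈ P − R
5 ∉ (P − R)ᶜ since 5 ∈ (P − R)
5 ∈ Rᶜ and 5 ∉ (P − R)ᶜ, so 5 ∉ Rᶜ ∩ (P − R)ᶜ
5 ∈ (Rᶜ ∩ (P − R)ᶜ)ᶜ since 5 ∉ (Rᶜ ∩ (P − R)ᶜ)
5 ∈ (Rᶜ ∩ (P − R)ᶜ)ᶜ and 5 ∉ R, so 5 ∈ (Rᶜ ∩ (P − R)ᶜ)ᶜ ∪ R
5 ∉ Q and 5 ∈ P, so 5 ∉ Q ∩ P
5 ∈ ((Rᶜ ∩ (P − R)ᶜ)ᶜ ∪ R) and 5 ∉ (Q ∩ P), so 5 ∈ ((Rᶜ ∩ (P − R)ᶜ)ᶜ ∪ R) − (Q ∩ P)

Yes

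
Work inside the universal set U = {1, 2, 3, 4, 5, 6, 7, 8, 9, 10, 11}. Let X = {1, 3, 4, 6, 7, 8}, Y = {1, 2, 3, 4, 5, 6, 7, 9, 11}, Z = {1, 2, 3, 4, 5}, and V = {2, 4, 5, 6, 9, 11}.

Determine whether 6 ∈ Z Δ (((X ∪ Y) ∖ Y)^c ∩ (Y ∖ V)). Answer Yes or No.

6 ∈ X and 6 ∈ Y, so 6 ∈ X ∪ Y
6 ∈ (X ∪ Y) and 6 ∈ Y, so 6 ∉ (X ∪ Y) ∖ Y
6 ∈ ((X ∪ Y) ∖ Y)^c since 6 ∉ ((X ∪ Y) ∖ Y)
6 ∈ Y and 6 ∈ V, so 6 ∉ Y ∖ V
6 ∈ ((X ∪ Y) ∖ Y)^c and 6 ∉ (Y ∖ V), so 6 ∉ ((X ∪ Y) ∖ Y)^c ∩ (Y ∖ V)
6 ∉ Z and 6 ∉ (((X ∪ Y) ∖ Y)^c ∩ (Y ∖ V)), so 6 ∉ Z Δ (((X ∪ Y) ∖ Y)^c ∩ (Y ∖ V))

No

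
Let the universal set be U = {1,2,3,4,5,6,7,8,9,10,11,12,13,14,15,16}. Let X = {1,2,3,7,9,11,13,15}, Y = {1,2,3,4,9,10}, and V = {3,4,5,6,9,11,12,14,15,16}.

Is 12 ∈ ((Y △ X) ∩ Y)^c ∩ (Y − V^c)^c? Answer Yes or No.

Yes

12 ∉ Y and 12 ∉ X, so 12 ∉ Y △ X
12 ∉ (Y △ X) and 12 ∉ Y, so 12 ∉ (Y △ X) ∩ Y
12 ∈ ((Y △ X) ∩ Y)^c since 12 ∉ ((Y △ X) ∩ Y)
12 ∈ V, so 12 ∉ V^c
12 ∉ Y and 12 ∉ V^c, so 12 ∉ Y − V^c
12 ∈ (Y − V^c)^c since 12 ∉ (Y − V^c)
12 ∈ ((Y △ X) ∩ Y)^c and 12 ∈ (Y − V^c)^c, so 12 ∈ ((Y △ X) ∩ Y)^c ∩ (Y − V^c)^c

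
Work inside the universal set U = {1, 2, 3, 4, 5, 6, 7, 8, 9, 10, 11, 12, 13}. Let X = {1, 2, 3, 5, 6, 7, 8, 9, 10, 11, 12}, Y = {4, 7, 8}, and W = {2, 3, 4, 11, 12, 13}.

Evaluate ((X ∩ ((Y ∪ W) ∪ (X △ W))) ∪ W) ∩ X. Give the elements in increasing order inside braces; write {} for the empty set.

Y ∪ W = {2, 3, 4, 7, 8, 11, 12, 13}
X △ W = {1, 4, 5, 6, 7, 8, 9, 10, 13}
(Y ∪ W) ∪ (X △ W) = {1, 2, 3, 4, 5, 6, 7, 8, 9, 10, 11, 12, 13}
X ∩ ((Y ∪ W) ∪ (X △ W)) = {1, 2, 3, 5, 6, 7, 8, 9, 10, 11, 12}
(X ∩ ((Y ∪ W) ∪ (X △ W))) ∪ W = {1, 2, 3, 4, 5, 6, 7, 8, 9, 10, 11, 12, 13}
((X ∩ ((Y ∪ W) ∪ (X △ W))) ∪ W) ∩ X = {1, 2, 3, 5, 6, 7, 8, 9, 10, 11, 12}

{1, 2, 3, 5, 6, 7, 8, 9, 10, 11, 12}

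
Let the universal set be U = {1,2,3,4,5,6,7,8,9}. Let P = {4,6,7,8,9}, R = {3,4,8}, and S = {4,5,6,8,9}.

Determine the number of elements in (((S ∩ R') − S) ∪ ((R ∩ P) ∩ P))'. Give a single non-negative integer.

R' = {1,2,5,6,7,9}
S ∩ R' = {5,6,9}
(S ∩ R') − S = {}
R ∩ P = {4,8}
(R ∩ P) ∩ P = {4,8}
((S ∩ R') − S) ∪ ((R ∩ P) ∩ P) = {4,8}
(((S ∩ R') − S) ∪ ((R ∩ P) ∩ P))' = {1,2,3,5,6,7,9}
|(((S ∩ R') − S) ∪ ((R ∩ P) ∩ P))'| = 7

7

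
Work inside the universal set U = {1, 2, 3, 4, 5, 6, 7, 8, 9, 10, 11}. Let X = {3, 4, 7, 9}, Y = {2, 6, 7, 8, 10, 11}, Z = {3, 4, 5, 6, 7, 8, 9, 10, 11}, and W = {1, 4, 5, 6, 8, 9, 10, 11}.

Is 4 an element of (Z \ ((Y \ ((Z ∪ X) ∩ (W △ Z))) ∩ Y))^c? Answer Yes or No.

No

4 ∈ Z and 4 ∈ X, so 4 ∈ Z ∪ X
4 ∈ W and 4 ∈ Z, so 4 ∉ W △ Z
4 ∈ (Z ∪ X) and 4 ∉ (W △ Z), so 4 ∉ (Z ∪ X) ∩ (W △ Z)
4 ∉ Y and 4 ∉ ((Z ∪ X) ∩ (W △ Z)), so 4 ∉ Y \ ((Z ∪ X) ∩ (W △ Z))
4 ∉ (Y \ ((Z ∪ X) ∩ (W △ Z))) and 4 ∉ Y, so 4 ∉ (Y \ ((Z ∪ X) ∩ (W △ Z))) ∩ Y
4 ∈ Z and 4 ∉ ((Y \ ((Z ∪ X) ∩ (W △ Z))) ∩ Y), so 4 ∈ Z \ ((Y \ ((Z ∪ X) ∩ (W △ Z))) ∩ Y)
4 ∉ (Z \ ((Y \ ((Z ∪ X) ∩ (W △ Z))) ∩ Y))^c since 4 ∈ (Z \ ((Y \ ((Z ∪ X) ∩ (W △ Z))) ∩ Y))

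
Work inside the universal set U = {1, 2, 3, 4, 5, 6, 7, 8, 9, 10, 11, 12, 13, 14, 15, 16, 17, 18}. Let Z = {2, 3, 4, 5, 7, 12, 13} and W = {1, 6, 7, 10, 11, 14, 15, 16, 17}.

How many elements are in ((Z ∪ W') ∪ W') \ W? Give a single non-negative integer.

W' = {2, 3, 4, 5, 8, 9, 12, 13, 18}
Z ∪ W' = {2, 3, 4, 5, 7, 8, 9, 12, 13, 18}
(Z ∪ W') ∪ W' = {2, 3, 4, 5, 7, 8, 9, 12, 13, 18}
((Z ∪ W') ∪ W') \ W = {2, 3, 4, 5, 8, 9, 12, 13, 18}
|((Z ∪ W') ∪ W') \ W| = 9

9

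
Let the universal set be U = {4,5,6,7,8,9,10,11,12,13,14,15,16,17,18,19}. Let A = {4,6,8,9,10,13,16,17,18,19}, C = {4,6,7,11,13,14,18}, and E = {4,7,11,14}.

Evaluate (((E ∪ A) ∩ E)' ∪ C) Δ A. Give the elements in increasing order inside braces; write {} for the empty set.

{5,7,11,12,14,15}

E ∪ A = {4,6,7,8,9,10,11,13,14,16,17,18,19}
(E ∪ A) ∩ E = {4,7,11,14}
((E ∪ A) ∩ E)' = {5,6,8,9,10,12,13,15,16,17,18,19}
((E ∪ A) ∩ E)' ∪ C = {4,5,6,7,8,9,10,11,12,13,14,15,16,17,18,19}
(((E ∪ A) ∩ E)' ∪ C) Δ A = {5,7,11,12,14,15}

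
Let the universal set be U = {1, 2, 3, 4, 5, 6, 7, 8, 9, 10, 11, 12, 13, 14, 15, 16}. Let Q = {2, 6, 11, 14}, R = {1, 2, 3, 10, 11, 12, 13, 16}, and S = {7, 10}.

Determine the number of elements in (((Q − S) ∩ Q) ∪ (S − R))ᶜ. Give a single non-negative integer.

11

Q − S = {2, 6, 11, 14}
(Q − S) ∩ Q = {2, 6, 11, 14}
S − R = {7}
((Q − S) ∩ Q) ∪ (S − R) = {2, 6, 7, 11, 14}
(((Q − S) ∩ Q) ∪ (S − R))ᶜ = {1, 3, 4, 5, 8, 9, 10, 12, 13, 15, 16}
|(((Q − S) ∩ Q) ∪ (S − R))ᶜ| = 11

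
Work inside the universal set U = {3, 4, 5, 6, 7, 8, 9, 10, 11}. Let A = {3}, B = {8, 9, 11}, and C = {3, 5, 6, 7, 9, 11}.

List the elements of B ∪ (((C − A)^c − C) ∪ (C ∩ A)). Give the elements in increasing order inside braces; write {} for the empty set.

{3, 4, 8, 9, 10, 11}

C − A = {5, 6, 7, 9, 11}
(C − A)^c = {3, 4, 8, 10}
(C − A)^c − C = {4, 8, 10}
C ∩ A = {3}
((C − A)^c − C) ∪ (C ∩ A) = {3, 4, 8, 10}
B ∪ (((C − A)^c − C) ∪ (C ∩ A)) = {3, 4, 8, 9, 10, 11}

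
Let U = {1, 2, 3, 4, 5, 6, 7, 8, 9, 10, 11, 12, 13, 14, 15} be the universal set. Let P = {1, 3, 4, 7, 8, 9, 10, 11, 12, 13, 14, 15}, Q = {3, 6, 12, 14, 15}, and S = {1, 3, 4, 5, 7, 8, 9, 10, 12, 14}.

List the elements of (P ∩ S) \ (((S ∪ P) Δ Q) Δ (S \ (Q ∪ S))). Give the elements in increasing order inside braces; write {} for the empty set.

{3, 12, 14}

P ∩ S = {1, 3, 4, 7, 8, 9, 10, 12, 14}
S ∪ P = {1, 3, 4, 5, 7, 8, 9, 10, 11, 12, 13, 14, 15}
(S ∪ P) Δ Q = {1, 4, 5, 6, 7, 8, 9, 10, 11, 13}
Q ∪ S = {1, 3, 4, 5, 6, 7, 8, 9, 10, 12, 14, 15}
S \ (Q ∪ S) = {}
((S ∪ P) Δ Q) Δ (S \ (Q ∪ S)) = {1, 4, 5, 6, 7, 8, 9, 10, 11, 13}
(P ∩ S) \ (((S ∪ P) Δ Q) Δ (S \ (Q ∪ S))) = {3, 12, 14}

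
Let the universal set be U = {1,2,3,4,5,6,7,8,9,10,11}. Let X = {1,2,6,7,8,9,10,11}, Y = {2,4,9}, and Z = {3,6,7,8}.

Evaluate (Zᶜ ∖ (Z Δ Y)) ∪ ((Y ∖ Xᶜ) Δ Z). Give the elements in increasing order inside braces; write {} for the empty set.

Zᶜ = {1,2,4,5,9,10,11}
Z Δ Y = {2,3,4,6,7,8,9}
Zᶜ ∖ (Z Δ Y) = {1,5,10,11}
Xᶜ = {3,4,5}
Y ∖ Xᶜ = {2,9}
(Y ∖ Xᶜ) Δ Z = {2,3,6,7,8,9}
(Zᶜ ∖ (Z Δ Y)) ∪ ((Y ∖ Xᶜ) Δ Z) = {1,2,3,5,6,7,8,9,10,11}

{1,2,3,5,6,7,8,9,10,11}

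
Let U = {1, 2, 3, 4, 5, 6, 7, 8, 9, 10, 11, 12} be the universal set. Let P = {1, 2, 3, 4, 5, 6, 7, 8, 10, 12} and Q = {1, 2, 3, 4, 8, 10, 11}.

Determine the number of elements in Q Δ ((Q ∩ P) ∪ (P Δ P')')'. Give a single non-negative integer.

Q ∩ P = {1, 2, 3, 4, 8, 10}
P' = {9, 11}
P Δ P' = {1, 2, 3, 4, 5, 6, 7, 8, 9, 10, 11, 12}
(P Δ P')' = {}
(Q ∩ P) ∪ (P Δ P')' = {1, 2, 3, 4, 8, 10}
((Q ∩ P) ∪ (P Δ P')')' = {5, 6, 7, 9, 11, 12}
Q Δ ((Q ∩ P) ∪ (P Δ P')')' = {1, 2, 3, 4, 5, 6, 7, 8, 9, 10, 12}
|Q Δ ((Q ∩ P) ∪ (P Δ P')')'| = 11

11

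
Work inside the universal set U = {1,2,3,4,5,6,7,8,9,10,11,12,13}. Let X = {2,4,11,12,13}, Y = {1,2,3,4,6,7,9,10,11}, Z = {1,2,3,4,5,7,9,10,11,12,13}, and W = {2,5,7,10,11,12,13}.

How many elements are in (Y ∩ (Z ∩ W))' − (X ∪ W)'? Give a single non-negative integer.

4

Z ∩ W = {2,5,7,10,11,12,13}
Y ∩ (Z ∩ W) = {2,7,10,11}
(Y ∩ (Z ∩ W))' = {1,3,4,5,6,8,9,12,13}
X ∪ W = {2,4,5,7,10,11,12,13}
(X ∪ W)' = {1,3,6,8,9}
(Y ∩ (Z ∩ W))' − (X ∪ W)' = {4,5,12,13}
|(Y ∩ (Z ∩ W))' − (X ∪ W)'| = 4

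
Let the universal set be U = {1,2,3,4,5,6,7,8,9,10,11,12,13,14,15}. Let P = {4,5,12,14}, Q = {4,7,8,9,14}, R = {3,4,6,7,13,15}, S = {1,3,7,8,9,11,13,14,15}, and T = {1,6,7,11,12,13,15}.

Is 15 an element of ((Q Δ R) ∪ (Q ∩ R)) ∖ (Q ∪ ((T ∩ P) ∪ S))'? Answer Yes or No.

15 ∉ Q and 15 ∈ R, so 15 ∈ Q Δ R
15 ∉ Q and 15 ∈ R, so 15 ∉ Q ∩ R
15 ∈ (Q Δ R) and 15 ∉ (Q ∩ R), so 15 ∈ (Q Δ R) ∪ (Q ∩ R)
15 ∈ T and 15 ∉ P, so 15 ∉ T ∩ P
15 ∉ (T ∩ P) and 15 ∈ S, so 15 ∈ (T ∩ P) ∪ S
15 ∉ Q and 15 ∈ ((T ∩ P) ∪ S), so 15 ∈ Q ∪ ((T ∩ P) ∪ S)
15 ∉ (Q ∪ ((T ∩ P) ∪ S))' since 15 ∈ (Q ∪ ((T ∩ P) ∪ S))
15 ∈ ((Q Δ R) ∪ (Q ∩ R)) and 15 ∉ (Q ∪ ((T ∩ P) ∪ S))', so 15 ∈ ((Q Δ R) ∪ (Q ∩ R)) ∖ (Q ∪ ((T ∩ P) ∪ S))'

Yes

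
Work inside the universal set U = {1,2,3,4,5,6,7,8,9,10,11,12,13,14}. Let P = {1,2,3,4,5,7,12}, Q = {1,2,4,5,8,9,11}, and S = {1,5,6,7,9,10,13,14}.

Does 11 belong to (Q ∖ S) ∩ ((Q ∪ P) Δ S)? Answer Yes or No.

Yes

11 ∈ Q and 11 ∉ S, so 11 ∈ Q ∖ S
11 ∈ Q and 11 ∉ P, so 11 ∈ Q ∪ P
11 ∈ (Q ∪ P) and 11 ∉ S, so 11 ∈ (Q ∪ P) Δ S
11 ∈ (Q ∖ S) and 11 ∈ ((Q ∪ P) Δ S), so 11 ∈ (Q ∖ S) ∩ ((Q ∪ P) Δ S)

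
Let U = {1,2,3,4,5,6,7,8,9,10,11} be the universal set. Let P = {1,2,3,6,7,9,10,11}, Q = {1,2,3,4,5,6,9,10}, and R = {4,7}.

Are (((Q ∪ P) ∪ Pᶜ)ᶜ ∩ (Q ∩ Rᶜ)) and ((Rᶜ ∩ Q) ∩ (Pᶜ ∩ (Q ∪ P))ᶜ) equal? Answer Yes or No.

No

Q ∪ P = {1,2,3,4,5,6,7,9,10,11}
Pᶜ = {4,5,8}
(Q ∪ P) ∪ Pᶜ = {1,2,3,4,5,6,7,8,9,10,11}
((Q ∪ P) ∪ Pᶜ)ᶜ = {}
Rᶜ = {1,2,3,5,6,8,9,10,11}
Q ∩ Rᶜ = {1,2,3,5,6,9,10}
((Q ∪ P) ∪ Pᶜ)ᶜ ∩ (Q ∩ Rᶜ) = {}
Rᶜ ∩ Q = {1,2,3,5,6,9,10}
Pᶜ ∩ (Q ∪ P) = {4,5}
(Pᶜ ∩ (Q ∪ P))ᶜ = {1,2,3,6,7,8,9,10,11}
(Rᶜ ∩ Q) ∩ (Pᶜ ∩ (Q ∪ P))ᶜ = {1,2,3,6,9,10}
1 ∈ (Rᶜ ∩ Q) ∩ (Pᶜ ∩ (Q ∪ P))ᶜ but 1 ∉ ((Q ∪ P) ∪ Pᶜ)ᶜ ∩ (Q ∩ Rᶜ), so they differ.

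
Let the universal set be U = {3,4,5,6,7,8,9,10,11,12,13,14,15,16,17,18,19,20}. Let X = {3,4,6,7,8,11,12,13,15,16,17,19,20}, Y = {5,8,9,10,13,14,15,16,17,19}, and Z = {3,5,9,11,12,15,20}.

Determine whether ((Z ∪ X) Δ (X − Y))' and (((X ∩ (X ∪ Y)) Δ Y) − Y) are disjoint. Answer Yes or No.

No

Z ∪ X = {3,4,5,6,7,8,9,11,12,13,15,16,17,19,20}
X − Y = {3,4,6,7,11,12,20}
(Z ∪ X) Δ (X − Y) = {5,8,9,13,15,16,17,19}
((Z ∪ X) Δ (X − Y))' = {3,4,6,7,10,11,12,14,18,20}
X ∪ Y = {3,4,5,6,7,8,9,10,11,12,13,14,15,16,17,19,20}
X ∩ (X ∪ Y) = {3,4,6,7,8,11,12,13,15,16,17,19,20}
(X ∩ (X ∪ Y)) Δ Y = {3,4,5,6,7,9,10,11,12,14,20}
((X ∩ (X ∪ Y)) Δ Y) − Y = {3,4,6,7,11,12,20}
3 lies in both, so they are not disjoint.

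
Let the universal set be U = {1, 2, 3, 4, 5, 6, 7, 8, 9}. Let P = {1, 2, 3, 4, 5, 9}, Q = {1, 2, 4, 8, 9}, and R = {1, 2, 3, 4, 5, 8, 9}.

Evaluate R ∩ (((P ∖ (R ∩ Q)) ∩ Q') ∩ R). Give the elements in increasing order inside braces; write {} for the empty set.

R ∩ Q = {1, 2, 4, 8, 9}
P ∖ (R ∩ Q) = {3, 5}
Q' = {3, 5, 6, 7}
(P ∖ (R ∩ Q)) ∩ Q' = {3, 5}
((P ∖ (R ∩ Q)) ∩ Q') ∩ R = {3, 5}
R ∩ (((P ∖ (R ∩ Q)) ∩ Q') ∩ R) = {3, 5}

{3, 5}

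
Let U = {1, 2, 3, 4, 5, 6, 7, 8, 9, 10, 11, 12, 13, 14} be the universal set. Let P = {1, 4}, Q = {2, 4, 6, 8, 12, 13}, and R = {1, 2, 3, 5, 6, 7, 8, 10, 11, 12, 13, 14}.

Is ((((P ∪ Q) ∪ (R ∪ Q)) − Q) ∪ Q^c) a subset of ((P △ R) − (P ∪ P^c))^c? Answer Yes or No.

P ∪ Q = {1, 2, 4, 6, 8, 12, 13}
R ∪ Q = {1, 2, 3, 4, 5, 6, 7, 8, 10, 11, 12, 13, 14}
(P ∪ Q) ∪ (R ∪ Q) = {1, 2, 3, 4, 5, 6, 7, 8, 10, 11, 12, 13, 14}
((P ∪ Q) ∪ (R ∪ Q)) − Q = {1, 3, 5, 7, 10, 11, 14}
Q^c = {1, 3, 5, 7, 9, 10, 11, 14}
(((P ∪ Q) ∪ (R ∪ Q)) − Q) ∪ Q^c = {1, 3, 5, 7, 9, 10, 11, 14}
P △ R = {2, 3, 4, 5, 6, 7, 8, 10, 11, 12, 13, 14}
P^c = {2, 3, 5, 6, 7, 8, 9, 10, 11, 12, 13, 14}
P ∪ P^c = {1, 2, 3, 4, 5, 6, 7, 8, 9, 10, 11, 12, 13, 14}
(P △ R) − (P ∪ P^c) = {}
((P △ R) − (P ∪ P^c))^c = {1, 2, 3, 4, 5, 6, 7, 8, 9, 10, 11, 12, 13, 14}
Every element of {1, 3, 5, 7, 9, 10, 11, 14} is in {1, 2, 3, 4, 5, 6, 7, 8, 9, 10, 11, 12, 13, 14}, so (((P ∪ Q) ∪ (R ∪ Q)) − Q) ∪ Q^c ⊆ ((P △ R) − (P ∪ P^c))^c.

Yes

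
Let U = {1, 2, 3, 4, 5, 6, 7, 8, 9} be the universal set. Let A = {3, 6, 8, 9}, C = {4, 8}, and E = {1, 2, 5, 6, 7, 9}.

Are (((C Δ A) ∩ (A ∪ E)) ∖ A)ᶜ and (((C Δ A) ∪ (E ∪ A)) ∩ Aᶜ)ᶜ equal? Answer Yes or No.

C Δ A = {3, 4, 6, 9}
A ∪ E = {1, 2, 3, 5, 6, 7, 8, 9}
(C Δ A) ∩ (A ∪ E) = {3, 6, 9}
((C Δ A) ∩ (A ∪ E)) ∖ A = {}
(((C Δ A) ∩ (A ∪ E)) ∖ A)ᶜ = {1, 2, 3, 4, 5, 6, 7, 8, 9}
E ∪ A = {1, 2, 3, 5, 6, 7, 8, 9}
(C Δ A) ∪ (E ∪ A) = {1, 2, 3, 4, 5, 6, 7, 8, 9}
Aᶜ = {1, 2, 4, 5, 7}
((C Δ A) ∪ (E ∪ A)) ∩ Aᶜ = {1, 2, 4, 5, 7}
(((C Δ A) ∪ (E ∪ A)) ∩ Aᶜ)ᶜ = {3, 6, 8, 9}
1 ∈ (((C Δ A) ∩ (A ∪ E)) ∖ A)ᶜ but 1 ∉ (((C Δ A) ∪ (E ∪ A)) ∩ Aᶜ)ᶜ, so they differ.

No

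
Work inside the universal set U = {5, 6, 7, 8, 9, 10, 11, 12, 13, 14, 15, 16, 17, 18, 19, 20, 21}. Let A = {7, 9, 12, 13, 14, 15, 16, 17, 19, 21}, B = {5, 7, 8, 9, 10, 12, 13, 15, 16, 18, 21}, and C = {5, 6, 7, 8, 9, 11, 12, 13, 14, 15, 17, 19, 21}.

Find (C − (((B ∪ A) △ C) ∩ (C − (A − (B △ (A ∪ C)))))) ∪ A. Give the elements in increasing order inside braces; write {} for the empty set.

B ∪ A = {5, 7, 8, 9, 10, 12, 13, 14, 15, 16, 17, 18, 19, 21}
(B ∪ A) △ C = {6, 10, 11, 16, 18}
A ∪ C = {5, 6, 7, 8, 9, 11, 12, 13, 14, 15, 16, 17, 19, 21}
B △ (A ∪ C) = {6, 10, 11, 14, 17, 18, 19}
A − (B △ (A ∪ C)) = {7, 9, 12, 13, 15, 16, 21}
C − (A − (B △ (A ∪ C))) = {5, 6, 8, 11, 14, 17, 19}
((B ∪ A) △ C) ∩ (C − (A − (B △ (A ∪ C)))) = {6, 11}
C − (((B ∪ A) △ C) ∩ (C − (A − (B △ (A ∪ C))))) = {5, 7, 8, 9, 12, 13, 14, 15, 17, 19, 21}
(C − (((B ∪ A) △ C) ∩ (C − (A − (B △ (A ∪ C)))))) ∪ A = {5, 7, 8, 9, 12, 13, 14, 15, 16, 17, 19, 21}

{5, 7, 8, 9, 12, 13, 14, 15, 16, 17, 19, 21}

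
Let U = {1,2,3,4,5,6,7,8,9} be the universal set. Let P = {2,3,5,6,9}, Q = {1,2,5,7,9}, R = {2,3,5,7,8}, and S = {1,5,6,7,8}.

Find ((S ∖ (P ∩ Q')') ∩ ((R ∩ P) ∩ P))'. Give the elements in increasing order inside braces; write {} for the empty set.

Q' = {3,4,6,8}
P ∩ Q' = {3,6}
(P ∩ Q')' = {1,2,4,5,7,8,9}
S ∖ (P ∩ Q')' = {6}
R ∩ P = {2,3,5}
(R ∩ P) ∩ P = {2,3,5}
(S ∖ (P ∩ Q')') ∩ ((R ∩ P) ∩ P) = {}
((S ∖ (P ∩ Q')') ∩ ((R ∩ P) ∩ P))' = {1,2,3,4,5,6,7,8,9}

{1,2,3,4,5,6,7,8,9}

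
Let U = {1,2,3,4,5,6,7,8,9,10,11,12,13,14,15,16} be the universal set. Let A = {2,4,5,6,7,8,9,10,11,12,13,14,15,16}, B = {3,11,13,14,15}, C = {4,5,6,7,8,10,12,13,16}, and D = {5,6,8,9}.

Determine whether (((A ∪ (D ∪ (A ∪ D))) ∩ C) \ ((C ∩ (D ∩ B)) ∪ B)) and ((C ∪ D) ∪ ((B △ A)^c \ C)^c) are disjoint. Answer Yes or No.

A ∪ D = {2,4,5,6,7,8,9,10,11,12,13,14,15,16}
D ∪ (A ∪ D) = {2,4,5,6,7,8,9,10,11,12,13,14,15,16}
A ∪ (D ∪ (A ∪ D)) = {2,4,5,6,7,8,9,10,11,12,13,14,15,16}
(A ∪ (D ∪ (A ∪ D))) ∩ C = {4,5,6,7,8,10,12,13,16}
D ∩ B = {}
C ∩ (D ∩ B) = {}
(C ∩ (D ∩ B)) ∪ B = {3,11,13,14,15}
((A ∪ (D ∪ (A ∪ D))) ∩ C) \ ((C ∩ (D ∩ B)) ∪ B) = {4,5,6,7,8,10,12,16}
C ∪ D = {4,5,6,7,8,9,10,12,13,16}
B △ A = {2,3,4,5,6,7,8,9,10,12,16}
(B △ A)^c = {1,11,13,14,15}
(B △ A)^c \ C = {1,11,14,15}
((B △ A)^c \ C)^c = {2,3,4,5,6,7,8,9,10,12,13,16}
(C ∪ D) ∪ ((B △ A)^c \ C)^c = {2,3,4,5,6,7,8,9,10,12,13,16}
4 lies in both, so they are not disjoint.

No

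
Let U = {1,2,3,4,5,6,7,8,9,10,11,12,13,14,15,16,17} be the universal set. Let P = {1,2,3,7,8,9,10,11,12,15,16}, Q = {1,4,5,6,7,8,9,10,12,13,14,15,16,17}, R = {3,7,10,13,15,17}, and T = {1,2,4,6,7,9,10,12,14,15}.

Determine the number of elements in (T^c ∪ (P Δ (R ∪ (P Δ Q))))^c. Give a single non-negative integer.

T^c = {3,5,8,11,13,16,17}
P Δ Q = {2,3,4,5,6,11,13,14,17}
R ∪ (P Δ Q) = {2,3,4,5,6,7,10,11,13,14,15,17}
P Δ (R ∪ (P Δ Q)) = {1,4,5,6,8,9,12,13,14,16,17}
T^c ∪ (P Δ (R ∪ (P Δ Q))) = {1,3,4,5,6,8,9,11,12,13,14,16,17}
(T^c ∪ (P Δ (R ∪ (P Δ Q))))^c = {2,7,10,15}
|(T^c ∪ (P Δ (R ∪ (P Δ Q))))^c| = 4

4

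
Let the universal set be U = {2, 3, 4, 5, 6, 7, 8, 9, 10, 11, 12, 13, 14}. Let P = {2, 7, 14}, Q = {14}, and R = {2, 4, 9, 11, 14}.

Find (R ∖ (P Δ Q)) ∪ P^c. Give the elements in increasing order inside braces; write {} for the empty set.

P Δ Q = {2, 7}
R ∖ (P Δ Q) = {4, 9, 11, 14}
P^c = {3, 4, 5, 6, 8, 9, 10, 11, 12, 13}
(R ∖ (P Δ Q)) ∪ P^c = {3, 4, 5, 6, 8, 9, 10, 11, 12, 13, 14}

{3, 4, 5, 6, 8, 9, 10, 11, 12, 13, 14}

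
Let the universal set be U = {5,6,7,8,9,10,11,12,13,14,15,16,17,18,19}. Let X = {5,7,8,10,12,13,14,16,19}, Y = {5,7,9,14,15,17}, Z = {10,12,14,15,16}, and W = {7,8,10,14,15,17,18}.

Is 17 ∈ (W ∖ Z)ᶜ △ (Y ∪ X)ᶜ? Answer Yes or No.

17 ∈ W and 17 ∉ Z, so 17 ∈ W ∖ Z
17 ∉ (W ∖ Z)ᶜ since 17 ∈ (W ∖ Z)
17 ∈ Y and 17 ∉ X, so 17 ∈ Y ∪ X
17 ∉ (Y ∪ X)ᶜ since 17 ∈ (Y ∪ X)
17 ∉ (W ∖ Z)ᶜ and 17 ∉ (Y ∪ X)ᶜ, so 17 ∉ (W ∖ Z)ᶜ △ (Y ∪ X)ᶜ

No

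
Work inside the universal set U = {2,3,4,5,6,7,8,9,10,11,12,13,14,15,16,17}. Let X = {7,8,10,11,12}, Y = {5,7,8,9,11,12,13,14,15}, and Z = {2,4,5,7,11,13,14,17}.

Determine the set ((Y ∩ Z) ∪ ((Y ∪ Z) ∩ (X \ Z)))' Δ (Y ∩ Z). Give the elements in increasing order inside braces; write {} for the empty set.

Y ∩ Z = {5,7,11,13,14}
Y ∪ Z = {2,4,5,7,8,9,11,12,13,14,15,17}
X \ Z = {8,10,12}
(Y ∪ Z) ∩ (X \ Z) = {8,12}
(Y ∩ Z) ∪ ((Y ∪ Z) ∩ (X \ Z)) = {5,7,8,11,12,13,14}
((Y ∩ Z) ∪ ((Y ∪ Z) ∩ (X \ Z)))' = {2,3,4,6,9,10,15,16,17}
((Y ∩ Z) ∪ ((Y ∪ Z) ∩ (X \ Z)))' Δ (Y ∩ Z) = {2,3,4,5,6,7,9,10,11,13,14,15,16,17}

{2,3,4,5,6,7,9,10,11,13,14,15,16,17}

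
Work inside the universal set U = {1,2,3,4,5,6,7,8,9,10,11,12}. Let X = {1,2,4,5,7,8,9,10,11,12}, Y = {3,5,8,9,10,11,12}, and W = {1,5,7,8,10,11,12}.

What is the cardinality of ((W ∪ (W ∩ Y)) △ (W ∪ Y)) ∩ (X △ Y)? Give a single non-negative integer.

W ∩ Y = {5,8,10,11,12}
W ∪ (W ∩ Y) = {1,5,7,8,10,11,12}
W ∪ Y = {1,3,5,7,8,9,10,11,12}
(W ∪ (W ∩ Y)) △ (W ∪ Y) = {3,9}
X △ Y = {1,2,3,4,7}
((W ∪ (W ∩ Y)) △ (W ∪ Y)) ∩ (X △ Y) = {3}
|((W ∪ (W ∩ Y)) △ (W ∪ Y)) ∩ (X △ Y)| = 1

1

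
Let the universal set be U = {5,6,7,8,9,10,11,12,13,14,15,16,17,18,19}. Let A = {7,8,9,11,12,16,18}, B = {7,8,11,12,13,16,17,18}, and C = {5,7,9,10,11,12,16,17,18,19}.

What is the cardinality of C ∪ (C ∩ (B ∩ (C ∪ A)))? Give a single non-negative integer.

10

C ∪ A = {5,7,8,9,10,11,12,16,17,18,19}
B ∩ (C ∪ A) = {7,8,11,12,16,17,18}
C ∩ (B ∩ (C ∪ A)) = {7,11,12,16,17,18}
C ∪ (C ∩ (B ∩ (C ∪ A))) = {5,7,9,10,11,12,16,17,18,19}
|C ∪ (C ∩ (B ∩ (C ∪ A)))| = 10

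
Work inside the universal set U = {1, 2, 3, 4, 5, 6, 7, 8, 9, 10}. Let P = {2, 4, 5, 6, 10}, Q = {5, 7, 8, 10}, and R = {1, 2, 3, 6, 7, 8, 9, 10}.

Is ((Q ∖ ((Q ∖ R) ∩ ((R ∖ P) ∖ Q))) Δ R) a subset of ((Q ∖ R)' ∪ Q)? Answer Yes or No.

Yes

Q ∖ R = {5}
R ∖ P = {1, 3, 7, 8, 9}
(R ∖ P) ∖ Q = {1, 3, 9}
(Q ∖ R) ∩ ((R ∖ P) ∖ Q) = {}
Q ∖ ((Q ∖ R) ∩ ((R ∖ P) ∖ Q)) = {5, 7, 8, 10}
(Q ∖ ((Q ∖ R) ∩ ((R ∖ P) ∖ Q))) Δ R = {1, 2, 3, 5, 6, 9}
(Q ∖ R)' = {1, 2, 3, 4, 6, 7, 8, 9, 10}
(Q ∖ R)' ∪ Q = {1, 2, 3, 4, 5, 6, 7, 8, 9, 10}
Every element of {1, 2, 3, 5, 6, 9} is in {1, 2, 3, 4, 5, 6, 7, 8, 9, 10}, so (Q ∖ ((Q ∖ R) ∩ ((R ∖ P) ∖ Q))) Δ R ⊆ (Q ∖ R)' ∪ Q.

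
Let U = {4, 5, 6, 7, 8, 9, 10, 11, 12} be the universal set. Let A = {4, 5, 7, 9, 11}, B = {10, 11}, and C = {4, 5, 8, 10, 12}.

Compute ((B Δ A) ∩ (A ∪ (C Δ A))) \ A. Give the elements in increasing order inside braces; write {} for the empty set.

{10}

B Δ A = {4, 5, 7, 9, 10}
C Δ A = {7, 8, 9, 10, 11, 12}
A ∪ (C Δ A) = {4, 5, 7, 8, 9, 10, 11, 12}
(B Δ A) ∩ (A ∪ (C Δ A)) = {4, 5, 7, 9, 10}
((B Δ A) ∩ (A ∪ (C Δ A))) \ A = {10}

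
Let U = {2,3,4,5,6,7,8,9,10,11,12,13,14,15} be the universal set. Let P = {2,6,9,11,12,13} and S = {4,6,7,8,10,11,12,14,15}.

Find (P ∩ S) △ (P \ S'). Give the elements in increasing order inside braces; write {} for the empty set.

{}

P ∩ S = {6,11,12}
S' = {2,3,5,9,13}
P \ S' = {6,11,12}
(P ∩ S) △ (P \ S') = {}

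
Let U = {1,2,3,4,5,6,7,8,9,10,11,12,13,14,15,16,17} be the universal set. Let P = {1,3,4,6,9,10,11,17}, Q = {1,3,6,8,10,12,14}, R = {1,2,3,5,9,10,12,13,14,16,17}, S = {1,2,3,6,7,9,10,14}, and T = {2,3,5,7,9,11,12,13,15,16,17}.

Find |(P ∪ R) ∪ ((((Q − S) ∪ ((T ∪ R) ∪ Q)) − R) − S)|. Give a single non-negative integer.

P ∪ R = {1,2,3,4,5,6,9,10,11,12,13,14,16,17}
Q − S = {8,12}
T ∪ R = {1,2,3,5,7,9,10,11,12,13,14,15,16,17}
(T ∪ R) ∪ Q = {1,2,3,5,6,7,8,9,10,11,12,13,14,15,16,17}
(Q − S) ∪ ((T ∪ R) ∪ Q) = {1,2,3,5,6,7,8,9,10,11,12,13,14,15,16,17}
((Q − S) ∪ ((T ∪ R) ∪ Q)) − R = {6,7,8,11,15}
(((Q − S) ∪ ((T ∪ R) ∪ Q)) − R) − S = {8,11,15}
(P ∪ R) ∪ ((((Q − S) ∪ ((T ∪ R) ∪ Q)) − R) − S) = {1,2,3,4,5,6,8,9,10,11,12,13,14,15,16,17}
|(P ∪ R) ∪ ((((Q − S) ∪ ((T ∪ R) ∪ Q)) − R) − S)| = 16

16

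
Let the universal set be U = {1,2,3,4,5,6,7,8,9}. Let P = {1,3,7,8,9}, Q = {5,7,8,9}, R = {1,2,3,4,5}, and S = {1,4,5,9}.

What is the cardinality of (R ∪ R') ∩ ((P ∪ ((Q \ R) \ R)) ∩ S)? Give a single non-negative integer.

2

R' = {6,7,8,9}
R ∪ R' = {1,2,3,4,5,6,7,8,9}
Q \ R = {7,8,9}
(Q \ R) \ R = {7,8,9}
P ∪ ((Q \ R) \ R) = {1,3,7,8,9}
(P ∪ ((Q \ R) \ R)) ∩ S = {1,9}
(R ∪ R') ∩ ((P ∪ ((Q \ R) \ R)) ∩ S) = {1,9}
|(R ∪ R') ∩ ((P ∪ ((Q \ R) \ R)) ∩ S)| = 2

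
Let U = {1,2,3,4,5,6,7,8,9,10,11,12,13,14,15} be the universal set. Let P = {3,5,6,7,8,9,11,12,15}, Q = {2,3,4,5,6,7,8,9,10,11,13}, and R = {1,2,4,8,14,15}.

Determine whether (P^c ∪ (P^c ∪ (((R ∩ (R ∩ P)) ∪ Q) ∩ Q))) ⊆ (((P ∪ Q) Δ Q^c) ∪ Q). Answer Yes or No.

Yes

P^c = {1,2,4,10,13,14}
R ∩ P = {8,15}
R ∩ (R ∩ P) = {8,15}
(R ∩ (R ∩ P)) ∪ Q = {2,3,4,5,6,7,8,9,10,11,13,15}
((R ∩ (R ∩ P)) ∪ Q) ∩ Q = {2,3,4,5,6,7,8,9,10,11,13}
P^c ∪ (((R ∩ (R ∩ P)) ∪ Q) ∩ Q) = {1,2,3,4,5,6,7,8,9,10,11,13,14}
P^c ∪ (P^c ∪ (((R ∩ (R ∩ P)) ∪ Q) ∩ Q)) = {1,2,3,4,5,6,7,8,9,10,11,13,14}
P ∪ Q = {2,3,4,5,6,7,8,9,10,11,12,13,15}
Q^c = {1,12,14,15}
(P ∪ Q) Δ Q^c = {1,2,3,4,5,6,7,8,9,10,11,13,14}
((P ∪ Q) Δ Q^c) ∪ Q = {1,2,3,4,5,6,7,8,9,10,11,13,14}
Every element of {1,2,3,4,5,6,7,8,9,10,11,13,14} is in {1,2,3,4,5,6,7,8,9,10,11,13,14}, so P^c ∪ (P^c ∪ (((R ∩ (R ∩ P)) ∪ Q) ∩ Q)) ⊆ ((P ∪ Q) Δ Q^c) ∪ Q.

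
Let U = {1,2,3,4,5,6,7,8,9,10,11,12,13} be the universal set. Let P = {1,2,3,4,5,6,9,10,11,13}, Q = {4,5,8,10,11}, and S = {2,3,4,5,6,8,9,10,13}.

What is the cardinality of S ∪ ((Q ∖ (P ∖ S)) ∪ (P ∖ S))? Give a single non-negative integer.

P ∖ S = {1,11}
Q ∖ (P ∖ S) = {4,5,8,10}
(Q ∖ (P ∖ S)) ∪ (P ∖ S) = {1,4,5,8,10,11}
S ∪ ((Q ∖ (P ∖ S)) ∪ (P ∖ S)) = {1,2,3,4,5,6,8,9,10,11,13}
|S ∪ ((Q ∖ (P ∖ S)) ∪ (P ∖ S))| = 11

11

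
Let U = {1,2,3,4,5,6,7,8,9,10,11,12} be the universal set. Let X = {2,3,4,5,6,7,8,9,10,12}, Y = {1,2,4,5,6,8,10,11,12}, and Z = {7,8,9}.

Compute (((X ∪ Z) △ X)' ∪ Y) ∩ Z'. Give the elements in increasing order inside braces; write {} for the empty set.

X ∪ Z = {2,3,4,5,6,7,8,9,10,12}
(X ∪ Z) △ X = {}
((X ∪ Z) △ X)' = {1,2,3,4,5,6,7,8,9,10,11,12}
((X ∪ Z) △ X)' ∪ Y = {1,2,3,4,5,6,7,8,9,10,11,12}
Z' = {1,2,3,4,5,6,10,11,12}
(((X ∪ Z) △ X)' ∪ Y) ∩ Z' = {1,2,3,4,5,6,10,11,12}

{1,2,3,4,5,6,10,11,12}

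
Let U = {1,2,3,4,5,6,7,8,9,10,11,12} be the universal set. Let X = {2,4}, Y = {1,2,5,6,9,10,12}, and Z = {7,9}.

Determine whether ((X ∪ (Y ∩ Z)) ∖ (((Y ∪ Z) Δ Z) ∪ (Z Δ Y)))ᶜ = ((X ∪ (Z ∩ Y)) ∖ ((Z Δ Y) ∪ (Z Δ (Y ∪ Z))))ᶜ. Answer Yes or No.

Y ∩ Z = {9}
X ∪ (Y ∩ Z) = {2,4,9}
Y ∪ Z = {1,2,5,6,7,9,10,12}
(Y ∪ Z) Δ Z = {1,2,5,6,10,12}
Z Δ Y = {1,2,5,6,7,10,12}
((Y ∪ Z) Δ Z) ∪ (Z Δ Y) = {1,2,5,6,7,10,12}
(X ∪ (Y ∩ Z)) ∖ (((Y ∪ Z) Δ Z) ∪ (Z Δ Y)) = {4,9}
((X ∪ (Y ∩ Z)) ∖ (((Y ∪ Z) Δ Z) ∪ (Z Δ Y)))ᶜ = {1,2,3,5,6,7,8,10,11,12}
Z ∩ Y = {9}
X ∪ (Z ∩ Y) = {2,4,9}
Z Δ (Y ∪ Z) = {1,2,5,6,10,12}
(Z Δ Y) ∪ (Z Δ (Y ∪ Z)) = {1,2,5,6,7,10,12}
(X ∪ (Z ∩ Y)) ∖ ((Z Δ Y) ∪ (Z Δ (Y ∪ Z))) = {4,9}
((X ∪ (Z ∩ Y)) ∖ ((Z Δ Y) ∪ (Z Δ (Y ∪ Z))))ᶜ = {1,2,3,5,6,7,8,10,11,12}
Both equal {1,2,3,5,6,7,8,10,11,12}, so ((X ∪ (Y ∩ Z)) ∖ (((Y ∪ Z) Δ Z) ∪ (Z Δ Y)))ᶜ = ((X ∪ (Z ∩ Y)) ∖ ((Z Δ Y) ∪ (Z Δ (Y ∪ Z))))ᶜ.

Yes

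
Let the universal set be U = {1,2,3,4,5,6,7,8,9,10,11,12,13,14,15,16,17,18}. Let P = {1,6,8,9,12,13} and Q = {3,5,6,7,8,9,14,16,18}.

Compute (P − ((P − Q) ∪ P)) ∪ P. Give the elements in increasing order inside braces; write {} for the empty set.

P − Q = {1,12,13}
(P − Q) ∪ P = {1,6,8,9,12,13}
P − ((P − Q) ∪ P) = {}
(P − ((P − Q) ∪ P)) ∪ P = {1,6,8,9,12,13}

{1,6,8,9,12,13}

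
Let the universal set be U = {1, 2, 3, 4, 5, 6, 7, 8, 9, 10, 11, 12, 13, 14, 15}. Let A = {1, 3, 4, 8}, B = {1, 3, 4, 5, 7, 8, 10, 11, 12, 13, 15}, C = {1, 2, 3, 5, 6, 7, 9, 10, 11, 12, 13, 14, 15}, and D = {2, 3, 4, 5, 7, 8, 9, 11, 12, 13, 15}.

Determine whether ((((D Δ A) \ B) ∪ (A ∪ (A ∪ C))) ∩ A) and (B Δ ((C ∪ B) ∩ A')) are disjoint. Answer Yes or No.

No

D Δ A = {1, 2, 5, 7, 9, 11, 12, 13, 15}
(D Δ A) \ B = {2, 9}
A ∪ C = {1, 2, 3, 4, 5, 6, 7, 8, 9, 10, 11, 12, 13, 14, 15}
A ∪ (A ∪ C) = {1, 2, 3, 4, 5, 6, 7, 8, 9, 10, 11, 12, 13, 14, 15}
((D Δ A) \ B) ∪ (A ∪ (A ∪ C)) = {1, 2, 3, 4, 5, 6, 7, 8, 9, 10, 11, 12, 13, 14, 15}
(((D Δ A) \ B) ∪ (A ∪ (A ∪ C))) ∩ A = {1, 3, 4, 8}
C ∪ B = {1, 2, 3, 4, 5, 6, 7, 8, 9, 10, 11, 12, 13, 14, 15}
A' = {2, 5, 6, 7, 9, 10, 11, 12, 13, 14, 15}
(C ∪ B) ∩ A' = {2, 5, 6, 7, 9, 10, 11, 12, 13, 14, 15}
B Δ ((C ∪ B) ∩ A') = {1, 2, 3, 4, 6, 8, 9, 14}
1 lies in both, so they are not disjoint.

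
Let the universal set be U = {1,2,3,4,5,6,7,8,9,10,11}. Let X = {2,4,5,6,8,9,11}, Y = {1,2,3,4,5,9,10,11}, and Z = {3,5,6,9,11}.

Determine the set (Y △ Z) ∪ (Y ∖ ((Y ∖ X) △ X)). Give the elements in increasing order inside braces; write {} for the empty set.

{1,2,4,6,10}

Y △ Z = {1,2,4,6,10}
Y ∖ X = {1,3,10}
(Y ∖ X) △ X = {1,2,3,4,5,6,8,9,10,11}
Y ∖ ((Y ∖ X) △ X) = {}
(Y △ Z) ∪ (Y ∖ ((Y ∖ X) △ X)) = {1,2,4,6,10}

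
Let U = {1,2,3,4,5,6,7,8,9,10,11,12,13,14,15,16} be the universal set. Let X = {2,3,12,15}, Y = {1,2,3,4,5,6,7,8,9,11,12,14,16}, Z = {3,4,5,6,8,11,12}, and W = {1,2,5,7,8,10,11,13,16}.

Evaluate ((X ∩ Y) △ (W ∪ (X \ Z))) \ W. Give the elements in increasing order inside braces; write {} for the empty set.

X ∩ Y = {2,3,12}
X \ Z = {2,15}
W ∪ (X \ Z) = {1,2,5,7,8,10,11,13,15,16}
(X ∩ Y) △ (W ∪ (X \ Z)) = {1,3,5,7,8,10,11,12,13,15,16}
((X ∩ Y) △ (W ∪ (X \ Z))) \ W = {3,12,15}

{3,12,15}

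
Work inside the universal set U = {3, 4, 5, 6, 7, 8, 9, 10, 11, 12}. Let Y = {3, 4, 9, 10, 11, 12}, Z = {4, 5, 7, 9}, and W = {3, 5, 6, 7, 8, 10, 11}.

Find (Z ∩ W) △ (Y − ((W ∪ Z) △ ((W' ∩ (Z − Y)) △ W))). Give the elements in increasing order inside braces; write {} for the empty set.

{3, 5, 7, 10, 11, 12}

Z ∩ W = {5, 7}
W ∪ Z = {3, 4, 5, 6, 7, 8, 9, 10, 11}
W' = {4, 9, 12}
Z − Y = {5, 7}
W' ∩ (Z − Y) = {}
(W' ∩ (Z − Y)) △ W = {3, 5, 6, 7, 8, 10, 11}
(W ∪ Z) △ ((W' ∩ (Z − Y)) △ W) = {4, 9}
Y − ((W ∪ Z) △ ((W' ∩ (Z − Y)) △ W)) = {3, 10, 11, 12}
(Z ∩ W) △ (Y − ((W ∪ Z) △ ((W' ∩ (Z − Y)) △ W))) = {3, 5, 7, 10, 11, 12}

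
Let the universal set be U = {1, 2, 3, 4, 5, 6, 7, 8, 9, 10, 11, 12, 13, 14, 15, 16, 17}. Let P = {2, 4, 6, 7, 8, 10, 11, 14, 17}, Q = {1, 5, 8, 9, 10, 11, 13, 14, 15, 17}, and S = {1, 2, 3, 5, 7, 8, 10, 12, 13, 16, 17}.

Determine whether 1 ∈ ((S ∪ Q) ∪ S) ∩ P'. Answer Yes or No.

1 ∈ S and 1 ∈ Q, so 1 ∈ S ∪ Q
1 ∈ (S ∪ Q) and 1 ∈ S, so 1 ∈ (S ∪ Q) ∪ S
1 ∉ P, so 1 ∈ P'
1 ∈ ((S ∪ Q) ∪ S) and 1 ∈ P', so 1 ∈ ((S ∪ Q) ∪ S) ∩ P'

Yes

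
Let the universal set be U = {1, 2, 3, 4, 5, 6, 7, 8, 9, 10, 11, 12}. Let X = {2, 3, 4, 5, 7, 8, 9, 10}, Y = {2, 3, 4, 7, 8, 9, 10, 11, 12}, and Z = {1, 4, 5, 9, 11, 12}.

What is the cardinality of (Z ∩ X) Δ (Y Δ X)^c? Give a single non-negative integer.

8

Z ∩ X = {4, 5, 9}
Y Δ X = {5, 11, 12}
(Y Δ X)^c = {1, 2, 3, 4, 6, 7, 8, 9, 10}
(Z ∩ X) Δ (Y Δ X)^c = {1, 2, 3, 5, 6, 7, 8, 10}
|(Z ∩ X) Δ (Y Δ X)^c| = 8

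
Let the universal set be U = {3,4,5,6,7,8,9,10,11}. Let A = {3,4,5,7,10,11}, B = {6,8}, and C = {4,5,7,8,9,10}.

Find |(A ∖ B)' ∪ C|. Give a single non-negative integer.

7

A ∖ B = {3,4,5,7,10,11}
(A ∖ B)' = {6,8,9}
(A ∖ B)' ∪ C = {4,5,6,7,8,9,10}
|(A ∖ B)' ∪ C| = 7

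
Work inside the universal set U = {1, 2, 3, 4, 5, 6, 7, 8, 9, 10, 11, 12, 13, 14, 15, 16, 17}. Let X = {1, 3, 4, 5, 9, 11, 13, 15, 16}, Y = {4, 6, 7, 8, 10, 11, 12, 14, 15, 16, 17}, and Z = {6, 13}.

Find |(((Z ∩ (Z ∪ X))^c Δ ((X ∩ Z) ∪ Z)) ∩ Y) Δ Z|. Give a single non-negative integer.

Z ∪ X = {1, 3, 4, 5, 6, 9, 11, 13, 15, 16}
Z ∩ (Z ∪ X) = {6, 13}
(Z ∩ (Z ∪ X))^c = {1, 2, 3, 4, 5, 7, 8, 9, 10, 11, 12, 14, 15, 16, 17}
X ∩ Z = {13}
(X ∩ Z) ∪ Z = {6, 13}
(Z ∩ (Z ∪ X))^c Δ ((X ∩ Z) ∪ Z) = {1, 2, 3, 4, 5, 6, 7, 8, 9, 10, 11, 12, 13, 14, 15, 16, 17}
((Z ∩ (Z ∪ X))^c Δ ((X ∩ Z) ∪ Z)) ∩ Y = {4, 6, 7, 8, 10, 11, 12, 14, 15, 16, 17}
(((Z ∩ (Z ∪ X))^c Δ ((X ∩ Z) ∪ Z)) ∩ Y) Δ Z = {4, 7, 8, 10, 11, 12, 13, 14, 15, 16, 17}
|(((Z ∩ (Z ∪ X))^c Δ ((X ∩ Z) ∪ Z)) ∩ Y) Δ Z| = 11

11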